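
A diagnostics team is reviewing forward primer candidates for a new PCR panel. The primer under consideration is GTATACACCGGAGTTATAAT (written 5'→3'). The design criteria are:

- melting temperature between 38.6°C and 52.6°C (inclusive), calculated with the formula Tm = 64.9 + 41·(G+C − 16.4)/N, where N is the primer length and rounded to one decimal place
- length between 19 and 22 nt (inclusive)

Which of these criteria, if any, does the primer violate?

Base counts: A=7, T=6, G=4, C=3 (length 20).
Tm: Tm = 64.9 + 41·(7 − 16.4)/20 = 45.6°C ✓
length: length 20 ✓

Meets all criteria.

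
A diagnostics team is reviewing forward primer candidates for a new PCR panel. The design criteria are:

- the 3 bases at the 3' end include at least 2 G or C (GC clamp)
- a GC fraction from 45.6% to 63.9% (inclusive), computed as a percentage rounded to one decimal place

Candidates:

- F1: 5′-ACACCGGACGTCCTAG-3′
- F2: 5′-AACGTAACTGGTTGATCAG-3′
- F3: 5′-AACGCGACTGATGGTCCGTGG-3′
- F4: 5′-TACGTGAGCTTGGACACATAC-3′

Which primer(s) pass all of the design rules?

F1 (16 nt, A=4 T=2 G=4 C=6): 3' end TAG has 1 G/C, need ≥2 ✗; GC 10/16 = 62.5% ✓ — fails.
F2 (19 nt, A=6 T=5 G=5 C=3): 3' end CAG has 2 G/C ✓; GC 8/19 = 42.1%, outside 45.6–63.9% ✗ — fails.
F3 (21 nt, A=4 T=4 G=8 C=5): 3' end TGG has 2 G/C ✓; GC 13/21 = 61.9% ✓ — passes.
F4 (21 nt, A=6 T=5 G=5 C=5): 3' end TAC has 1 G/C, need ≥2 ✗; GC 10/21 = 47.6% ✓ — fails.

F3 only.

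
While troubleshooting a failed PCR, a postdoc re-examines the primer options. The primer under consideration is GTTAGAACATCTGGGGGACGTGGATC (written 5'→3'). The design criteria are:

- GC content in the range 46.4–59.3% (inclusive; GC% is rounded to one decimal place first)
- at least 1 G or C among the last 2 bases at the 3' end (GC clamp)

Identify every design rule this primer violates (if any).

Meets all criteria.

Base counts: A=6, T=6, G=10, C=4 (length 26).
GC content: GC 14/26 = 53.8% ✓
GC clamp: 3' end TC has 1 G/C ✓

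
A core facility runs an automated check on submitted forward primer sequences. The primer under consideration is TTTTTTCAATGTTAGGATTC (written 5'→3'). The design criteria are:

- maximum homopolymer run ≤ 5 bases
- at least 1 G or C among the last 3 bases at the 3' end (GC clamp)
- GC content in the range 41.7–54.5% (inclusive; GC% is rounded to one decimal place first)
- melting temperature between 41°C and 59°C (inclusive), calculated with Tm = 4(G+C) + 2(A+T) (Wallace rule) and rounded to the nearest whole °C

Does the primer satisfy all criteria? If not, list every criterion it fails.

Fails: homopolymer run, GC content.

Base counts: A=4, T=11, G=3, C=2 (length 20).
homopolymer run: longest run = 6, exceeds 5 ✗
GC clamp: 3' end TTC has 1 G/C ✓
GC content: GC 5/20 = 25.0%, outside 41.7–54.5% ✗
Tm: Tm = 2·15 + 4·5 = 50°C ✓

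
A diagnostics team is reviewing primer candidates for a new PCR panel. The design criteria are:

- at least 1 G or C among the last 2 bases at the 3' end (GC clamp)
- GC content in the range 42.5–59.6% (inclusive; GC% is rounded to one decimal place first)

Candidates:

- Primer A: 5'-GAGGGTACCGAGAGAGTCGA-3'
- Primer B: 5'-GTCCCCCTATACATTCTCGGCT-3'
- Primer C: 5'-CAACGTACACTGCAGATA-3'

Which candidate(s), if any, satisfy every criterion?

Primer B only.

Primer A (20 nt, A=6 T=2 G=9 C=3): 3' end GA has 1 G/C ✓; GC 12/20 = 60.0%, outside 42.5–59.6% ✗ — fails.
Primer B (22 nt, A=3 T=7 G=3 C=9): 3' end CT has 1 G/C ✓; GC 12/22 = 54.5% ✓ — passes.
Primer C (18 nt, A=7 T=3 G=3 C=5): 3' end TA has 0 G/C, need ≥1 ✗; GC 8/18 = 44.4% ✓ — fails.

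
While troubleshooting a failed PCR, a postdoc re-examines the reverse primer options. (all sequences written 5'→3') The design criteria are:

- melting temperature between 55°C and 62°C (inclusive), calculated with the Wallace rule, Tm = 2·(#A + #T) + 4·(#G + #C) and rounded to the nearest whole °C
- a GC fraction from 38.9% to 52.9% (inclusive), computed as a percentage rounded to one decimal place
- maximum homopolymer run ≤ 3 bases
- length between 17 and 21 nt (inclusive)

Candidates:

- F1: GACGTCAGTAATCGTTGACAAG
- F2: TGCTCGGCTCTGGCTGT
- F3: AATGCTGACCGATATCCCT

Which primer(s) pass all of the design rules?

F3 only.

F1 (22 nt, A=7 T=5 G=6 C=4): Tm = 2·12 + 4·10 = 64°C, outside 55–62°C ✗; GC 10/22 = 45.5% ✓; longest run = 2 ✓; length 22, outside 17–21 ✗ — fails.
F2 (17 nt, A=0 T=6 G=6 C=5): Tm = 2·6 + 4·11 = 56°C ✓; GC 11/17 = 64.7%, outside 38.9–52.9% ✗; longest run = 2 ✓; length 17 ✓ — fails.
F3 (19 nt, A=5 T=5 G=3 C=6): Tm = 2·10 + 4·9 = 56°C ✓; GC 9/19 = 47.4% ✓; longest run = 3 ✓; length 19 ✓ — passes.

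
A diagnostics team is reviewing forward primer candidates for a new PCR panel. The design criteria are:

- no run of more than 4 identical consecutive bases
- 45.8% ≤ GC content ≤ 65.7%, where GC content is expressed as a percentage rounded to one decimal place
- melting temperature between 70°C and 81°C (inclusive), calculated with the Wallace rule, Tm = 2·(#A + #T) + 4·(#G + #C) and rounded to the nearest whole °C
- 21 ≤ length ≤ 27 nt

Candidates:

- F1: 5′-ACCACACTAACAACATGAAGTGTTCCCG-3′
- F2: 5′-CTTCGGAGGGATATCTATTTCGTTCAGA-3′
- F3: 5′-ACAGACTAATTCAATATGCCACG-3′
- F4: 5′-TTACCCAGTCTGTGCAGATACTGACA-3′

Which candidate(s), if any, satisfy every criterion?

F1 (28 nt, A=10 T=5 G=4 C=9): longest run = 3 ✓; GC 13/28 = 46.4% ✓; Tm = 2·15 + 4·13 = 82°C, outside 70–81°C ✗; length 28, outside 21–27 ✗ — fails.
F2 (28 nt, A=6 T=10 G=7 C=5): longest run = 3 ✓; GC 12/28 = 42.9%, outside 45.8–65.7% ✗; Tm = 2·16 + 4·12 = 80°C ✓; length 28, outside 21–27 ✗ — fails.
F3 (23 nt, A=9 T=5 G=3 C=6): longest run = 2 ✓; GC 9/23 = 39.1%, outside 45.8–65.7% ✗; Tm = 2·14 + 4·9 = 64°C, outside 70–81°C ✗; length 23 ✓ — fails.
F4 (26 nt, A=7 T=7 G=5 C=7): longest run = 3 ✓; GC 12/26 = 46.2% ✓; Tm = 2·14 + 4·12 = 76°C ✓; length 26 ✓ — passes.

F4 only.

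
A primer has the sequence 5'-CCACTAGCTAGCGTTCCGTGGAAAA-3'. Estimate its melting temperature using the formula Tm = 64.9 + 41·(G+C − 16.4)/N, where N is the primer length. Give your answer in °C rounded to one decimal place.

Base counts: A=7, T=5, G=6, C=7; G+C = 13, N = 25.
Tm = 64.9 + 41·(13 − 16.4)/25 = 64.9 + -139.40/25 = 59.3°C.

59.3°C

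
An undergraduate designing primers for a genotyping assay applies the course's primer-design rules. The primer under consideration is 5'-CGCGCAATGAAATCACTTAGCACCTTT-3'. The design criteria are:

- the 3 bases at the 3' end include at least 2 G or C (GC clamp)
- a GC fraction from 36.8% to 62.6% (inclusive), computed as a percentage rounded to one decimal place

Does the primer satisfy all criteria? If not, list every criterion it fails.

Fails: GC clamp.

Base counts: A=8, T=7, G=4, C=8 (length 27).
GC clamp: 3' end TTT has 0 G/C, need ≥2 ✗
GC content: GC 12/27 = 44.4% ✓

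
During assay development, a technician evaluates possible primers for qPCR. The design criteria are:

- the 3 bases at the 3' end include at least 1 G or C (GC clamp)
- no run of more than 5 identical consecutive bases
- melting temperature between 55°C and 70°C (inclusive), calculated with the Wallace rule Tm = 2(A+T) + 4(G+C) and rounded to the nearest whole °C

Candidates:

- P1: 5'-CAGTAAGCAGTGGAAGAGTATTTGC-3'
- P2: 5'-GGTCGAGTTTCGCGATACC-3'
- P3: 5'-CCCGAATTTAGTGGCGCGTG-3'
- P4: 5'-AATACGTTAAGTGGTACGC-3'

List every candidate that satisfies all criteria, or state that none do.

P2 and P3.

P1 (25 nt, A=8 T=6 G=8 C=3): 3' end TGC has 2 G/C ✓; longest run = 3 ✓; Tm = 2·14 + 4·11 = 72°C, outside 55–70°C ✗ — fails.
P2 (19 nt, A=3 T=5 G=6 C=5): 3' end ACC has 2 G/C ✓; longest run = 3 ✓; Tm = 2·8 + 4·11 = 60°C ✓ — passes.
P3 (20 nt, A=3 T=5 G=7 C=5): 3' end GTG has 2 G/C ✓; longest run = 3 ✓; Tm = 2·8 + 4·12 = 64°C ✓ — passes.
P4 (19 nt, A=6 T=5 G=5 C=3): 3' end CGC has 3 G/C ✓; longest run = 2 ✓; Tm = 2·11 + 4·8 = 54°C, outside 55–70°C ✗ — fails.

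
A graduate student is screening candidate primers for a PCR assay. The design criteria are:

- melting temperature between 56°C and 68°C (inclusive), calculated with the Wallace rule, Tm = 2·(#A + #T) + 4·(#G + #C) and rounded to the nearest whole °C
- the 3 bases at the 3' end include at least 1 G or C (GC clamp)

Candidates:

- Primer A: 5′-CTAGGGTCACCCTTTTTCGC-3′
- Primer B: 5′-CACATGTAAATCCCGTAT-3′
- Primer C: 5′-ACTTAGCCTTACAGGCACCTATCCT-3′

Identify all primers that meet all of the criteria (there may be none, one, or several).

Primer A (20 nt, A=2 T=7 G=4 C=7): Tm = 2·9 + 4·11 = 62°C ✓; 3' end CGC has 3 G/C ✓ — passes.
Primer B (18 nt, A=6 T=5 G=2 C=5): Tm = 2·11 + 4·7 = 50°C, outside 56–68°C ✗; 3' end TAT has 0 G/C, need ≥1 ✗ — fails.
Primer C (25 nt, A=6 T=7 G=3 C=9): Tm = 2·13 + 4·12 = 74°C, outside 56–68°C ✗; 3' end CCT has 2 G/C ✓ — fails.

Primer A only.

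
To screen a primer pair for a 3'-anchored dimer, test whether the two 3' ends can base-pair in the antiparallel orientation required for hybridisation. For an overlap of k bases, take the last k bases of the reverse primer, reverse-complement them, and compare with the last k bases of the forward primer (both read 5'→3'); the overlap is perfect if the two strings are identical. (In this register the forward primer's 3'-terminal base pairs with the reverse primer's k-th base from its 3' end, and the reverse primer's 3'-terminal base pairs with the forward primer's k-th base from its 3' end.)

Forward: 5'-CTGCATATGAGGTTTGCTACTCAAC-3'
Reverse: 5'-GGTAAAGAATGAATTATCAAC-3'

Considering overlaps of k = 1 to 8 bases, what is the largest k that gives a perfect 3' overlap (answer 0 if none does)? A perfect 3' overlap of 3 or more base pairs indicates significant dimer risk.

Last 8 bases (5'→3') — forward …TACTCAAC, reverse …TTATCAAC.
Reverse complement of the reverse primer's last 8 bases: GTTGATAA; its first k bases are the reverse complement of the reverse primer's last k bases, so a perfect k-base overlap needs the forward primer's last k bases to equal them.
Comparing (forward last k vs required): k=1: C vs G ✗; k=2: AC vs GT ✗; k=3: AAC vs GTT ✗; k=4: CAAC vs GTTG ✗; k=5: TCAAC vs GTTGA ✗; k=6: CTCAAC vs GTTGAT ✗; k=7: ACTCAAC vs GTTGATA ✗; k=8: TACTCAAC vs GTTGATAA ✗.
No overlap length from 1 to 8 is perfect, so the longest perfect 3' overlap is 0.

Longest perfect overlap: 0 complementary base pairs; below the dimer-risk threshold (threshold 3).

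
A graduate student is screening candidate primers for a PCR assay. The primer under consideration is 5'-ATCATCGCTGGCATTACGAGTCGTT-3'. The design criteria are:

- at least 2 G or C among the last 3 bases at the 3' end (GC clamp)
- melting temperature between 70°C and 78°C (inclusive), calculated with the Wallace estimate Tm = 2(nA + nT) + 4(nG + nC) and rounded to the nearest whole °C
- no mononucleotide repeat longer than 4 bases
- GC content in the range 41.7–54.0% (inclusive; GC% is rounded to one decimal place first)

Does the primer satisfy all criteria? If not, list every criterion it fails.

Base counts: A=5, T=8, G=6, C=6 (length 25).
GC clamp: 3' end GTT has 1 G/C, need ≥2 ✗
Tm: Tm = 2·13 + 4·12 = 74°C ✓
homopolymer run: longest run = 2 ✓
GC content: GC 12/25 = 48.0% ✓

Fails: GC clamp.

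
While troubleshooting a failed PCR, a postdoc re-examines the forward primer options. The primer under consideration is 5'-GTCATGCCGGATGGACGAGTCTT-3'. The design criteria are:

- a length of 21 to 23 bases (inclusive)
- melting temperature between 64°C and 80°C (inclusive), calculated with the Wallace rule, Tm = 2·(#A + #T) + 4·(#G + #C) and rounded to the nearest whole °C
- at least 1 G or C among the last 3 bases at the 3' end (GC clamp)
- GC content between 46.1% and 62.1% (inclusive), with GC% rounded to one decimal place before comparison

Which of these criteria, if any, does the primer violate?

Meets all criteria.

Base counts: A=4, T=6, G=8, C=5 (length 23).
length: length 23 ✓
Tm: Tm = 2·10 + 4·13 = 72°C ✓
GC clamp: 3' end CTT has 1 G/C ✓
GC content: GC 13/23 = 56.5% ✓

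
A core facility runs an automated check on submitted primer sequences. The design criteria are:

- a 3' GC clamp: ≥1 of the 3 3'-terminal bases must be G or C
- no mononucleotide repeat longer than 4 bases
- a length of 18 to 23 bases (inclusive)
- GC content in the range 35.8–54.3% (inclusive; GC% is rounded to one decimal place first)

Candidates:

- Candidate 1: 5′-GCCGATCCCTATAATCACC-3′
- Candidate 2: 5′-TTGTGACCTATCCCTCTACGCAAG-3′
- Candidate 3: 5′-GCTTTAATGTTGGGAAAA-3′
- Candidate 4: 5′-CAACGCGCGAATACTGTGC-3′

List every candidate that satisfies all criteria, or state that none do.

Candidate 1 (19 nt, A=5 T=4 G=2 C=8): 3' end ACC has 2 G/C ✓; longest run = 3 ✓; length 19 ✓; GC 10/19 = 52.6% ✓ — passes.
Candidate 2 (24 nt, A=5 T=7 G=4 C=8): 3' end AAG has 1 G/C ✓; longest run = 3 ✓; length 24, outside 18–23 ✗; GC 12/24 = 50.0% ✓ — fails.
Candidate 3 (18 nt, A=6 T=6 G=5 C=1): 3' end AAA has 0 G/C, need ≥1 ✗; longest run = 4 ✓; length 18 ✓; GC 6/18 = 33.3%, outside 35.8–54.3% ✗ — fails.
Candidate 4 (19 nt, A=5 T=3 G=5 C=6): 3' end TGC has 2 G/C ✓; longest run = 2 ✓; length 19 ✓; GC 11/19 = 57.9%, outside 35.8–54.3% ✗ — fails.

Candidate 1 only.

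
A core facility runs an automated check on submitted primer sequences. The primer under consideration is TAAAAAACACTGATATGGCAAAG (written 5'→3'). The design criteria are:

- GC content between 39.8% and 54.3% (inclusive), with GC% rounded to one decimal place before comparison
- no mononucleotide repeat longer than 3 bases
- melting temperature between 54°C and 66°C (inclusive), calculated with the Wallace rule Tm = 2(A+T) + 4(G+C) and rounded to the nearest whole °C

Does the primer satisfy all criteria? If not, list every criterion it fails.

Fails: GC content, homopolymer run.

Base counts: A=12, T=4, G=4, C=3 (length 23).
GC content: GC 7/23 = 30.4%, outside 39.8–54.3% ✗
homopolymer run: longest run = 6, exceeds 3 ✗
Tm: Tm = 2·16 + 4·7 = 60°C ✓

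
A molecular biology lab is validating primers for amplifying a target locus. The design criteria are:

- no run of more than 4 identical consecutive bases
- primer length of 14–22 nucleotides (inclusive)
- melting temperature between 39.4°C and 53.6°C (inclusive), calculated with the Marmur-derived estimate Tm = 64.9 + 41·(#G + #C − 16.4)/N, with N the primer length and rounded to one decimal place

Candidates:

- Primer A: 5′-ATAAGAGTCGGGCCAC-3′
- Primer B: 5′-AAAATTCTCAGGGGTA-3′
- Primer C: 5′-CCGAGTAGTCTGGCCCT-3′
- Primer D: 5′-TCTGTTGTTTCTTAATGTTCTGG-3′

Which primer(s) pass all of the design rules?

Primer A (16 nt, A=5 T=2 G=5 C=4): longest run = 3 ✓; length 16 ✓; Tm = 64.9 + 41·(9 − 16.4)/16 = 45.9°C ✓ — passes.
Primer B (16 nt, A=6 T=4 G=4 C=2): longest run = 4 ✓; length 16 ✓; Tm = 64.9 + 41·(6 − 16.4)/16 = 38.3°C, outside 39.4–53.6°C ✗ — fails.
Primer C (17 nt, A=2 T=4 G=5 C=6): longest run = 3 ✓; length 17 ✓; Tm = 64.9 + 41·(11 − 16.4)/17 = 51.9°C ✓ — passes.
Primer D (23 nt, A=2 T=13 G=5 C=3): longest run = 3 ✓; length 23, outside 14–22 ✗; Tm = 64.9 + 41·(8 − 16.4)/23 = 49.9°C ✓ — fails.

Primer A and Primer C.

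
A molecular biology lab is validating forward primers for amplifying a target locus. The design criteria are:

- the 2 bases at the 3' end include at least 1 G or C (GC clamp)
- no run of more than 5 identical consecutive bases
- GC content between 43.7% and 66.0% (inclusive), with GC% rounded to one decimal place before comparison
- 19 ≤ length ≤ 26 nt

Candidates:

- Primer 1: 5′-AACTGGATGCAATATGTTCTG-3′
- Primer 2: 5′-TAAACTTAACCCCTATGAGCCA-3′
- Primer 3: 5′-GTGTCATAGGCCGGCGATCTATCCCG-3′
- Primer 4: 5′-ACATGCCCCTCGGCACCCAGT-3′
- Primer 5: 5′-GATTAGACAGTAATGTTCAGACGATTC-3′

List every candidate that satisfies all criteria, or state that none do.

Primer 1 (21 nt, A=6 T=7 G=5 C=3): 3' end TG has 1 G/C ✓; longest run = 2 ✓; GC 8/21 = 38.1%, outside 43.7–66.0% ✗; length 21 ✓ — fails.
Primer 2 (22 nt, A=8 T=5 G=2 C=7): 3' end CA has 1 G/C ✓; longest run = 4 ✓; GC 9/22 = 40.9%, outside 43.7–66.0% ✗; length 22 ✓ — fails.
Primer 3 (26 nt, A=4 T=6 G=8 C=8): 3' end CG has 2 G/C ✓; longest run = 3 ✓; GC 16/26 = 61.5% ✓; length 26 ✓ — passes.
Primer 4 (21 nt, A=4 T=3 G=4 C=10): 3' end GT has 1 G/C ✓; longest run = 4 ✓; GC 14/21 = 66.7%, outside 43.7–66.0% ✗; length 21 ✓ — fails.
Primer 5 (27 nt, A=9 T=8 G=6 C=4): 3' end TC has 1 G/C ✓; longest run = 2 ✓; GC 10/27 = 37.0%, outside 43.7–66.0% ✗; length 27, outside 19–26 ✗ — fails.

Primer 3 only.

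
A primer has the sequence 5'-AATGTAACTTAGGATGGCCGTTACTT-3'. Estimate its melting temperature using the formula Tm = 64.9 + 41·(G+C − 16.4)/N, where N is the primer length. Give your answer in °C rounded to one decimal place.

54.8°C

Base counts: A=7, T=9, G=6, C=4; G+C = 10, N = 26.
Tm = 64.9 + 41·(10 − 16.4)/26 = 64.9 + -262.40/26 = 54.8°C.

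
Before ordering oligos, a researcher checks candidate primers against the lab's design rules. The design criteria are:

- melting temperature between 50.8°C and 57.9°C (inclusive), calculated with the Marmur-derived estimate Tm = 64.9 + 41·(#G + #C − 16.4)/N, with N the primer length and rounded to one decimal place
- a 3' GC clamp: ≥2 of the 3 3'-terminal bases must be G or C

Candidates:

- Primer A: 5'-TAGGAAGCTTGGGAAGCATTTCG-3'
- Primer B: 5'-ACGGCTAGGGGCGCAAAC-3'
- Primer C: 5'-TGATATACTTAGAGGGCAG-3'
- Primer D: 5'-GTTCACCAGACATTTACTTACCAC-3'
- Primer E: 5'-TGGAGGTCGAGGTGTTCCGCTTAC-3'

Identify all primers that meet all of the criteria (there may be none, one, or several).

Primer A and Primer D.

Primer A (23 nt, A=6 T=6 G=8 C=3): Tm = 64.9 + 41·(11 − 16.4)/23 = 55.3°C ✓; 3' end TCG has 2 G/C ✓ — passes.
Primer B (18 nt, A=5 T=1 G=7 C=5): Tm = 64.9 + 41·(12 − 16.4)/18 = 54.9°C ✓; 3' end AAC has 1 G/C, need ≥2 ✗ — fails.
Primer C (19 nt, A=6 T=5 G=6 C=2): Tm = 64.9 + 41·(8 − 16.4)/19 = 46.8°C, outside 50.8–57.9°C ✗; 3' end CAG has 2 G/C ✓ — fails.
Primer D (24 nt, A=7 T=7 G=2 C=8): Tm = 64.9 + 41·(10 − 16.4)/24 = 54.0°C ✓; 3' end CAC has 2 G/C ✓ — passes.
Primer E (24 nt, A=3 T=7 G=9 C=5): Tm = 64.9 + 41·(14 − 16.4)/24 = 60.8°C, outside 50.8–57.9°C ✗; 3' end TAC has 1 G/C, need ≥2 ✗ — fails.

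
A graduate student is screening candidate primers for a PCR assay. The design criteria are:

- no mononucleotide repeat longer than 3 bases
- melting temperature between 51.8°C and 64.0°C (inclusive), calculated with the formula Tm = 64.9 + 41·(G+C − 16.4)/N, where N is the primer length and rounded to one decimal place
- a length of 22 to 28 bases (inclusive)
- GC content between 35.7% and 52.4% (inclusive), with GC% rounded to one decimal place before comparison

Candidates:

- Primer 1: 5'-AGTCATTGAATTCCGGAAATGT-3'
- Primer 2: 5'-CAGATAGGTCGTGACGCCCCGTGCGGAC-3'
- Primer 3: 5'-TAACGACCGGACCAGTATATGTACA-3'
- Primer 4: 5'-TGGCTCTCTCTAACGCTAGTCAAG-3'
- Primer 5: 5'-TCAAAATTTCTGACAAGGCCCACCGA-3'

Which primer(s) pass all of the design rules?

Primer 1 (22 nt, A=7 T=7 G=5 C=3): longest run = 3 ✓; Tm = 64.9 + 41·(8 − 16.4)/22 = 49.2°C, outside 51.8–64.0°C ✗; length 22 ✓; GC 8/22 = 36.4% ✓ — fails.
Primer 2 (28 nt, A=5 T=4 G=10 C=9): longest run = 4, exceeds 3 ✗; Tm = 64.9 + 41·(19 − 16.4)/28 = 68.7°C, outside 51.8–64.0°C ✗; length 28 ✓; GC 19/28 = 67.9%, outside 35.7–52.4% ✗ — fails.
Primer 3 (25 nt, A=9 T=5 G=5 C=6): longest run = 2 ✓; Tm = 64.9 + 41·(11 − 16.4)/25 = 56.0°C ✓; length 25 ✓; GC 11/25 = 44.0% ✓ — passes.
Primer 4 (24 nt, A=5 T=7 G=5 C=7): longest run = 2 ✓; Tm = 64.9 + 41·(12 − 16.4)/24 = 57.4°C ✓; length 24 ✓; GC 12/24 = 50.0% ✓ — passes.
Primer 5 (26 nt, A=9 T=5 G=4 C=8): longest run = 4, exceeds 3 ✗; Tm = 64.9 + 41·(12 − 16.4)/26 = 58.0°C ✓; length 26 ✓; GC 12/26 = 46.2% ✓ — fails.

Primer 3 and Primer 4.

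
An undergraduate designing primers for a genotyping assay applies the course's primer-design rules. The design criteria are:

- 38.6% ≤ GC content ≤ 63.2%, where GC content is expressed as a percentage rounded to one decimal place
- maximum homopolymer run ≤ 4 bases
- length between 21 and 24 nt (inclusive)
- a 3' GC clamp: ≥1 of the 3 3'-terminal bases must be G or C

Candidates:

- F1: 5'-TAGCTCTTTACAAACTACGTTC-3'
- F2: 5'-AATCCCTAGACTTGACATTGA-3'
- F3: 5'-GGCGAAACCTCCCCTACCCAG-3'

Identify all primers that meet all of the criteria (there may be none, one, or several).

F1 (22 nt, A=6 T=8 G=2 C=6): GC 8/22 = 36.4%, outside 38.6–63.2% ✗; longest run = 3 ✓; length 22 ✓; 3' end TTC has 1 G/C ✓ — fails.
F2 (21 nt, A=7 T=6 G=3 C=5): GC 8/21 = 38.1%, outside 38.6–63.2% ✗; longest run = 3 ✓; length 21 ✓; 3' end TGA has 1 G/C ✓ — fails.
F3 (21 nt, A=5 T=2 G=4 C=10): GC 14/21 = 66.7%, outside 38.6–63.2% ✗; longest run = 4 ✓; length 21 ✓; 3' end CAG has 2 G/C ✓ — fails.

None of the candidates satisfy all criteria.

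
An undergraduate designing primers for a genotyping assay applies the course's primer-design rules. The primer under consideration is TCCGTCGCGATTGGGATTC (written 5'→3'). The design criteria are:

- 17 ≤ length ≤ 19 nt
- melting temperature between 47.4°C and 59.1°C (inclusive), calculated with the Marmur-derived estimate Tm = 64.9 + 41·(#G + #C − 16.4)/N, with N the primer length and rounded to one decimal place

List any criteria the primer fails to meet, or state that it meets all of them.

Meets all criteria.

Base counts: A=2, T=6, G=6, C=5 (length 19).
length: length 19 ✓
Tm: Tm = 64.9 + 41·(11 − 16.4)/19 = 53.2°C ✓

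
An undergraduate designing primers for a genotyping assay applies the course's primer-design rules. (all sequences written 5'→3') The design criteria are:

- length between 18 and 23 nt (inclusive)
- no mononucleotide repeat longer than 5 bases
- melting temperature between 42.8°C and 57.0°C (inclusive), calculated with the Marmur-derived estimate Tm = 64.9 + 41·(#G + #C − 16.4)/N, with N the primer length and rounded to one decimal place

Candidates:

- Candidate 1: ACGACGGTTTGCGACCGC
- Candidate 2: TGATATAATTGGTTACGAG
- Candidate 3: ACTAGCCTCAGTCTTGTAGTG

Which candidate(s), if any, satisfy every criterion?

Candidate 1 and Candidate 3.

Candidate 1 (18 nt, A=3 T=3 G=6 C=6): length 18 ✓; longest run = 3 ✓; Tm = 64.9 + 41·(12 − 16.4)/18 = 54.9°C ✓ — passes.
Candidate 2 (19 nt, A=6 T=7 G=5 C=1): length 19 ✓; longest run = 2 ✓; Tm = 64.9 + 41·(6 − 16.4)/19 = 42.5°C, outside 42.8–57.0°C ✗ — fails.
Candidate 3 (21 nt, A=4 T=7 G=5 C=5): length 21 ✓; longest run = 2 ✓; Tm = 64.9 + 41·(10 − 16.4)/21 = 52.4°C ✓ — passes.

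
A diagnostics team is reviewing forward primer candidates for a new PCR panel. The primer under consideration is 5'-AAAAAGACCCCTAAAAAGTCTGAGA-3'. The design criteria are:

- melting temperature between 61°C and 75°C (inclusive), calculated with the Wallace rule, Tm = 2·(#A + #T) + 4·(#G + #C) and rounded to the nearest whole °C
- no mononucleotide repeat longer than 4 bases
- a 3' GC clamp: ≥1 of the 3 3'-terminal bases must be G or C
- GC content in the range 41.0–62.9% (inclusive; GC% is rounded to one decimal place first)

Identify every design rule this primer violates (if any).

Base counts: A=13, T=3, G=4, C=5 (length 25).
Tm: Tm = 2·16 + 4·9 = 68°C ✓
homopolymer run: longest run = 5, exceeds 4 ✗
GC clamp: 3' end AGA has 1 G/C ✓
GC content: GC 9/25 = 36.0%, outside 41.0–62.9% ✗

Fails: homopolymer run, GC content.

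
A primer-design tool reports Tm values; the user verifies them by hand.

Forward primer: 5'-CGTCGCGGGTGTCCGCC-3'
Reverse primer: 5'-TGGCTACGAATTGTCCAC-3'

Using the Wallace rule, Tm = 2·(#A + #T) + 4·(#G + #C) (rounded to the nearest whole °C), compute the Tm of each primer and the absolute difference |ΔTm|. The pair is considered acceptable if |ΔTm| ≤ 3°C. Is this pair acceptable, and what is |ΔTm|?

|ΔTm| = 8°C; the pair is not acceptable.

Forward: A=0 T=3 G=7 C=7 → Tm = 2·3 + 4·14 = 62°C.
Reverse: A=4 T=5 G=4 C=5 → Tm = 2·9 + 4·9 = 54°C.
|ΔTm| = |62 − 54| = 8°C, > 3°C.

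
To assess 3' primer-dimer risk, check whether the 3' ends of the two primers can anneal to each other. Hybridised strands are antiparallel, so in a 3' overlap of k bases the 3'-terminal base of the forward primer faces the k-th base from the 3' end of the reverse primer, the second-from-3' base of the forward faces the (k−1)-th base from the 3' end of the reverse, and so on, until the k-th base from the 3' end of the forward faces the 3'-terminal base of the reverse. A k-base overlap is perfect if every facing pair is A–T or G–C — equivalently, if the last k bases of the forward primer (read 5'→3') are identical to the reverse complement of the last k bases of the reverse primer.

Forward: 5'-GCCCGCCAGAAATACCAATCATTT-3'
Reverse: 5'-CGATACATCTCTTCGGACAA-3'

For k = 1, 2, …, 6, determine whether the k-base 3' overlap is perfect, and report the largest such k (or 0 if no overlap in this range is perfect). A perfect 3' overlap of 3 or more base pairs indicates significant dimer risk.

Last 6 bases (5'→3') — forward …TCATTT, reverse …GGACAA.
Reverse complement of the reverse primer's last 6 bases: TTGTCC; its first k bases are the reverse complement of the reverse primer's last k bases, so a perfect k-base overlap needs the forward primer's last k bases to equal them.
Comparing (forward last k vs required): k=1: T vs T ✓; k=2: TT vs TT ✓; k=3: TTT vs TTG ✗; k=4: ATTT vs TTGT ✗; k=5: CATTT vs TTGTC ✗; k=6: TCATTT vs TTGTCC ✗.
Perfect overlaps at k = 1, 2; the largest is 2.

Longest perfect overlap: 2 complementary base pairs; below the dimer-risk threshold (threshold 3).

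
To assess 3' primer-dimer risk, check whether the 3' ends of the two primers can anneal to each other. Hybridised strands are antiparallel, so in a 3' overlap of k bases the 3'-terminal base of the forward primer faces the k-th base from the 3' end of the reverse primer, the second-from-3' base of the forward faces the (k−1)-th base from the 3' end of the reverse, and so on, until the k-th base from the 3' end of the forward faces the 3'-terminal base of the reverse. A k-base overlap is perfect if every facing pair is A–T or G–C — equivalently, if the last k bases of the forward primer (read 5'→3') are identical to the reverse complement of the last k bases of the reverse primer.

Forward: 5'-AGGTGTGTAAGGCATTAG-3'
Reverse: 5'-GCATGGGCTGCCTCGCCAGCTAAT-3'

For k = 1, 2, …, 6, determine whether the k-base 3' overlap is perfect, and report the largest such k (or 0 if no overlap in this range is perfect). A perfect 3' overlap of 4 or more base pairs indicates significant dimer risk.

Longest perfect overlap: 5 complementary base pairs; significant dimer risk (threshold 4).

Last 6 bases (5'→3') — forward …CATTAG, reverse …GCTAAT.
Reverse complement of the reverse primer's last 6 bases: ATTAGC; its first k bases are the reverse complement of the reverse primer's last k bases, so a perfect k-base overlap needs the forward primer's last k bases to equal them.
Comparing (forward last k vs required): k=1: G vs A ✗; k=2: AG vs AT ✗; k=3: TAG vs ATT ✗; k=4: TTAG vs ATTA ✗; k=5: ATTAG vs ATTAG ✓; k=6: CATTAG vs ATTAGC ✗.
Only k = 5 is perfect, so the longest perfect 3' overlap is 5.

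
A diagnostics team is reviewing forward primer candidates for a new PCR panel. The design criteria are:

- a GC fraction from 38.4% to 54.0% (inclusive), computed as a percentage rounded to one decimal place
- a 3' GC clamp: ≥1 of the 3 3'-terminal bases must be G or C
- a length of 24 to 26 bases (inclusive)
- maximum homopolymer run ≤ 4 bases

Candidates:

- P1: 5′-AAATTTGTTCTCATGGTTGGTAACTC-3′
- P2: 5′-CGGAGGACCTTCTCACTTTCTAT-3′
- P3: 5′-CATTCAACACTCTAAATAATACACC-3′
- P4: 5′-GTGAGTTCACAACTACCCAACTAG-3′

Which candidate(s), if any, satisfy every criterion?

P4 only.

P1 (26 nt, A=6 T=11 G=5 C=4): GC 9/26 = 34.6%, outside 38.4–54.0% ✗; 3' end CTC has 2 G/C ✓; length 26 ✓; longest run = 3 ✓ — fails.
P2 (23 nt, A=4 T=8 G=4 C=7): GC 11/23 = 47.8% ✓; 3' end TAT has 0 G/C, need ≥1 ✗; length 23, outside 24–26 ✗; longest run = 3 ✓ — fails.
P3 (25 nt, A=11 T=6 G=0 C=8): GC 8/25 = 32.0%, outside 38.4–54.0% ✗; 3' end ACC has 2 G/C ✓; length 25 ✓; longest run = 3 ✓ — fails.
P4 (24 nt, A=8 T=5 G=4 C=7): GC 11/24 = 45.8% ✓; 3' end TAG has 1 G/C ✓; length 24 ✓; longest run = 3 ✓ — passes.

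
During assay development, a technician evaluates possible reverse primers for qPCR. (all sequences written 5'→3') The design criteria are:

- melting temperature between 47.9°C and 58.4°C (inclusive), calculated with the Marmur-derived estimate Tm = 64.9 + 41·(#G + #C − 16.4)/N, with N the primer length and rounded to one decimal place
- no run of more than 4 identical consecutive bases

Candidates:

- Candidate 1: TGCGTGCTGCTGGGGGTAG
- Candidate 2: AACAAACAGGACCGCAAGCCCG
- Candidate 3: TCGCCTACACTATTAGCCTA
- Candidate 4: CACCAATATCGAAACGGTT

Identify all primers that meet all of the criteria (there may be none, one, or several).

Candidate 3 only.

Candidate 1 (19 nt, A=1 T=5 G=10 C=3): Tm = 64.9 + 41·(13 − 16.4)/19 = 57.6°C ✓; longest run = 5, exceeds 4 ✗ — fails.
Candidate 2 (22 nt, A=9 T=0 G=5 C=8): Tm = 64.9 + 41·(13 − 16.4)/22 = 58.6°C, outside 47.9–58.4°C ✗; longest run = 3 ✓ — fails.
Candidate 3 (20 nt, A=5 T=6 G=2 C=7): Tm = 64.9 + 41·(9 − 16.4)/20 = 49.7°C ✓; longest run = 2 ✓ — passes.
Candidate 4 (19 nt, A=7 T=4 G=3 C=5): Tm = 64.9 + 41·(8 − 16.4)/19 = 46.8°C, outside 47.9–58.4°C ✗; longest run = 3 ✓ — fails.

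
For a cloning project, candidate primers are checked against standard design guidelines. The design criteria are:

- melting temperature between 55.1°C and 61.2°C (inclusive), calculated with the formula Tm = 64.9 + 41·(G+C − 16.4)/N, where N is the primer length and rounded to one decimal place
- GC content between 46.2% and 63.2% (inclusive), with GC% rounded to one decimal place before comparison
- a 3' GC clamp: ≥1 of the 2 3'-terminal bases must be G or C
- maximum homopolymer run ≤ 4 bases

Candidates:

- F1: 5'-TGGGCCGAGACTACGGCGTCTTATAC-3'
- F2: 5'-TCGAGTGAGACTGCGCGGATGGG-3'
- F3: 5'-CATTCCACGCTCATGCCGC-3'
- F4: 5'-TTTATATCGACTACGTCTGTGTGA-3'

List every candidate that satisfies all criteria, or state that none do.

F1 (26 nt, A=5 T=6 G=8 C=7): Tm = 64.9 + 41·(15 − 16.4)/26 = 62.7°C, outside 55.1–61.2°C ✗; GC 15/26 = 57.7% ✓; 3' end AC has 1 G/C ✓; longest run = 3 ✓ — fails.
F2 (23 nt, A=4 T=4 G=11 C=4): Tm = 64.9 + 41·(15 − 16.4)/23 = 62.4°C, outside 55.1–61.2°C ✗; GC 15/23 = 65.2%, outside 46.2–63.2% ✗; 3' end GG has 2 G/C ✓; longest run = 3 ✓ — fails.
F3 (19 nt, A=3 T=4 G=3 C=9): Tm = 64.9 + 41·(12 − 16.4)/19 = 55.4°C ✓; GC 12/19 = 63.2% ✓; 3' end GC has 2 G/C ✓; longest run = 2 ✓ — passes.
F4 (24 nt, A=5 T=10 G=5 C=4): Tm = 64.9 + 41·(9 − 16.4)/24 = 52.3°C, outside 55.1–61.2°C ✗; GC 9/24 = 37.5%, outside 46.2–63.2% ✗; 3' end GA has 1 G/C ✓; longest run = 3 ✓ — fails.

F3 only.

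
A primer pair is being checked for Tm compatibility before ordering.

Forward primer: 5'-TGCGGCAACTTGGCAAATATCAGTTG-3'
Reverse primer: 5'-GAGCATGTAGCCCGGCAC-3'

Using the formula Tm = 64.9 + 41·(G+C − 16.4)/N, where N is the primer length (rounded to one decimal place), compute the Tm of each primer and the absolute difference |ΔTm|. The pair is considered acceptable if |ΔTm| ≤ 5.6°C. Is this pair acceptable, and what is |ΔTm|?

|ΔTm| = 3.1°C; the pair is acceptable.

Forward: G+C = 12, N = 26 → Tm = 64.9 + 41·(12 − 16.4)/26 = 58.0°C.
Reverse: G+C = 12, N = 18 → Tm = 64.9 + 41·(12 − 16.4)/18 = 54.9°C.
|ΔTm| = |58.0 − 54.9| = 3.1°C, ≤ 5.6°C.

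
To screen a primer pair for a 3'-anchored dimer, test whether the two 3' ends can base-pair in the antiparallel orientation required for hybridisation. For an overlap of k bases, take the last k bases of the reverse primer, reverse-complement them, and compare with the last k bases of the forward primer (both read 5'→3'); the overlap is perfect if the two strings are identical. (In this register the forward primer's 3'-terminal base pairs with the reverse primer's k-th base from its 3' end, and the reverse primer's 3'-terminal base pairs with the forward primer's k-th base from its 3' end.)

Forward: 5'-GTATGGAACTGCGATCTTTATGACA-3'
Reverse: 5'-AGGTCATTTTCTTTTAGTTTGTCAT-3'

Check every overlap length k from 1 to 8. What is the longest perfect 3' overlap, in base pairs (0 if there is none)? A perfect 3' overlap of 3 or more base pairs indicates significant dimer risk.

Last 8 bases (5'→3') — forward …TTATGACA, reverse …TTTGTCAT.
Reverse complement of the reverse primer's last 8 bases: ATGACAAA; its first k bases are the reverse complement of the reverse primer's last k bases, so a perfect k-base overlap needs the forward primer's last k bases to equal them.
Comparing (forward last k vs required): k=1: A vs A ✓; k=2: CA vs AT ✗; k=3: ACA vs ATG ✗; k=4: GACA vs ATGA ✗; k=5: TGACA vs ATGAC ✗; k=6: ATGACA vs ATGACA ✓; k=7: TATGACA vs ATGACAA ✗; k=8: TTATGACA vs ATGACAAA ✗.
Perfect overlaps at k = 1, 6; the largest is 6.

Longest perfect overlap: 6 complementary base pairs; significant dimer risk (threshold 3).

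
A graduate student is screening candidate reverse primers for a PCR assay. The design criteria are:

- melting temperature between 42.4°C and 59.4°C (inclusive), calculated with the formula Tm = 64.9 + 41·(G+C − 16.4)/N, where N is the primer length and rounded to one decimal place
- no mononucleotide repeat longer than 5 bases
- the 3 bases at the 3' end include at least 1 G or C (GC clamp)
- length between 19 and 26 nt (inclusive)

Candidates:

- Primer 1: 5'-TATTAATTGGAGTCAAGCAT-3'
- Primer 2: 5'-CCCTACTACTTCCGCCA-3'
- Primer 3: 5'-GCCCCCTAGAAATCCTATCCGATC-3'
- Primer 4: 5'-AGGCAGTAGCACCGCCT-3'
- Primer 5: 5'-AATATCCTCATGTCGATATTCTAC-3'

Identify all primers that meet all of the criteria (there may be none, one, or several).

Primer 1, Primer 3 and Primer 5.

Primer 1 (20 nt, A=7 T=7 G=4 C=2): Tm = 64.9 + 41·(6 − 16.4)/20 = 43.6°C ✓; longest run = 2 ✓; 3' end CAT has 1 G/C ✓; length 20 ✓ — passes.
Primer 2 (17 nt, A=3 T=4 G=1 C=9): Tm = 64.9 + 41·(10 − 16.4)/17 = 49.5°C ✓; longest run = 3 ✓; 3' end CCA has 2 G/C ✓; length 17, outside 19–26 ✗ — fails.
Primer 3 (24 nt, A=6 T=5 G=3 C=10): Tm = 64.9 + 41·(13 − 16.4)/24 = 59.1°C ✓; longest run = 5 ✓; 3' end ATC has 1 G/C ✓; length 24 ✓ — passes.
Primer 4 (17 nt, A=4 T=2 G=5 C=6): Tm = 64.9 + 41·(11 − 16.4)/17 = 51.9°C ✓; longest run = 2 ✓; 3' end CCT has 2 G/C ✓; length 17, outside 19–26 ✗ — fails.
Primer 5 (24 nt, A=7 T=9 G=2 C=6): Tm = 64.9 + 41·(8 − 16.4)/24 = 50.6°C ✓; longest run = 2 ✓; 3' end TAC has 1 G/C ✓; length 24 ✓ — passes.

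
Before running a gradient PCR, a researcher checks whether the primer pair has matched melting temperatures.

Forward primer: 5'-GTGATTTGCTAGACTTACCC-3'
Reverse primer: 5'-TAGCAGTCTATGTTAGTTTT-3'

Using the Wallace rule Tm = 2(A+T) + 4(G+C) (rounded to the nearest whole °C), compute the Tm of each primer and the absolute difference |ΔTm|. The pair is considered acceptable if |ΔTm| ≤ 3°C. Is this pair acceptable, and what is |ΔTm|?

Forward: A=4 T=7 G=4 C=5 → Tm = 2·11 + 4·9 = 58°C.
Reverse: A=4 T=10 G=4 C=2 → Tm = 2·14 + 4·6 = 52°C.
|ΔTm| = |58 − 52| = 6°C, > 3°C.

|ΔTm| = 6°C; the pair is not acceptable.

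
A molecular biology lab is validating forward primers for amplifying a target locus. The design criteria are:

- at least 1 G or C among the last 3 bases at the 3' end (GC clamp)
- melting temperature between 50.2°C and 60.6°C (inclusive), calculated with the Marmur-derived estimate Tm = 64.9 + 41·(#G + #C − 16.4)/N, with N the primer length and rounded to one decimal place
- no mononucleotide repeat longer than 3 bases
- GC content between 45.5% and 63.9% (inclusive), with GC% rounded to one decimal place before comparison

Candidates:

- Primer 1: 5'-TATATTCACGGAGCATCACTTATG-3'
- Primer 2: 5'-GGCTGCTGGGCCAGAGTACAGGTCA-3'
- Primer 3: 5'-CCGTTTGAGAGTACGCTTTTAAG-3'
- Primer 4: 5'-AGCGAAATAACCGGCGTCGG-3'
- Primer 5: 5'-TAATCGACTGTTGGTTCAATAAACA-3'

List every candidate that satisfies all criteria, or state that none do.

Primer 4 only.

Primer 1 (24 nt, A=7 T=8 G=4 C=5): 3' end ATG has 1 G/C ✓; Tm = 64.9 + 41·(9 − 16.4)/24 = 52.3°C ✓; longest run = 2 ✓; GC 9/24 = 37.5%, outside 45.5–63.9% ✗ — fails.
Primer 2 (25 nt, A=5 T=4 G=10 C=6): 3' end TCA has 1 G/C ✓; Tm = 64.9 + 41·(16 − 16.4)/25 = 64.2°C, outside 50.2–60.6°C ✗; longest run = 3 ✓; GC 16/25 = 64.0%, outside 45.5–63.9% ✗ — fails.
Primer 3 (23 nt, A=5 T=8 G=6 C=4): 3' end AAG has 1 G/C ✓; Tm = 64.9 + 41·(10 − 16.4)/23 = 53.5°C ✓; longest run = 4, exceeds 3 ✗; GC 10/23 = 43.5%, outside 45.5–63.9% ✗ — fails.
Primer 4 (20 nt, A=6 T=2 G=7 C=5): 3' end CGG has 3 G/C ✓; Tm = 64.9 + 41·(12 − 16.4)/20 = 55.9°C ✓; longest run = 3 ✓; GC 12/20 = 60.0% ✓ — passes.
Primer 5 (25 nt, A=9 T=8 G=4 C=4): 3' end ACA has 1 G/C ✓; Tm = 64.9 + 41·(8 − 16.4)/25 = 51.1°C ✓; longest run = 3 ✓; GC 8/25 = 32.0%, outside 45.5–63.9% ✗ — fails.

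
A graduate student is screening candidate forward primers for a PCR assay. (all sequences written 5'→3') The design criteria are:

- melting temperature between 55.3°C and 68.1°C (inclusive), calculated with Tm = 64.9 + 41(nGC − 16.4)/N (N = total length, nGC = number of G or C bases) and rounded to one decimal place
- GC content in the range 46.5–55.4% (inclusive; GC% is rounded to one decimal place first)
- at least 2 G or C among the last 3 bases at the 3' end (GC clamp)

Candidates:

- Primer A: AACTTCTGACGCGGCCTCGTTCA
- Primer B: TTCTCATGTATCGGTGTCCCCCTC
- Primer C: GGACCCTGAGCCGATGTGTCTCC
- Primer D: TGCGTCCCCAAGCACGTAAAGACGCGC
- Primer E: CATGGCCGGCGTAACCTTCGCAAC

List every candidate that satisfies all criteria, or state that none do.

Primer B only.

Primer A (23 nt, A=4 T=6 G=5 C=8): Tm = 64.9 + 41·(13 − 16.4)/23 = 58.8°C ✓; GC 13/23 = 56.5%, outside 46.5–55.4% ✗; 3' end TCA has 1 G/C, need ≥2 ✗ — fails.
Primer B (24 nt, A=2 T=9 G=4 C=9): Tm = 64.9 + 41·(13 − 16.4)/24 = 59.1°C ✓; GC 13/24 = 54.2% ✓; 3' end CTC has 2 G/C ✓ — passes.
Primer C (23 nt, A=3 T=5 G=7 C=8): Tm = 64.9 + 41·(15 − 16.4)/23 = 62.4°C ✓; GC 15/23 = 65.2%, outside 46.5–55.4% ✗; 3' end TCC has 2 G/C ✓ — fails.
Primer D (27 nt, A=7 T=3 G=7 C=10): Tm = 64.9 + 41·(17 − 16.4)/27 = 65.8°C ✓; GC 17/27 = 63.0%, outside 46.5–55.4% ✗; 3' end CGC has 3 G/C ✓ — fails.
Primer E (24 nt, A=5 T=4 G=6 C=9): Tm = 64.9 + 41·(15 − 16.4)/24 = 62.5°C ✓; GC 15/24 = 62.5%, outside 46.5–55.4% ✗; 3' end AAC has 1 G/C, need ≥2 ✗ — fails.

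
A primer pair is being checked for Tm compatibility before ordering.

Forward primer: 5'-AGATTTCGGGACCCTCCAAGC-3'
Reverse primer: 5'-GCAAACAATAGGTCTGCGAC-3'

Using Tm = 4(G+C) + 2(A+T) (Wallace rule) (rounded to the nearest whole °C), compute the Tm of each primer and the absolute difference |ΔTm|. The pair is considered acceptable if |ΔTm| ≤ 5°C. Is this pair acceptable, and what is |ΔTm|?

|ΔTm| = 6°C; the pair is not acceptable.

Forward: A=5 T=4 G=5 C=7 → Tm = 2·9 + 4·12 = 66°C.
Reverse: A=7 T=3 G=5 C=5 → Tm = 2·10 + 4·10 = 60°C.
|ΔTm| = |66 − 60| = 6°C, > 5°C.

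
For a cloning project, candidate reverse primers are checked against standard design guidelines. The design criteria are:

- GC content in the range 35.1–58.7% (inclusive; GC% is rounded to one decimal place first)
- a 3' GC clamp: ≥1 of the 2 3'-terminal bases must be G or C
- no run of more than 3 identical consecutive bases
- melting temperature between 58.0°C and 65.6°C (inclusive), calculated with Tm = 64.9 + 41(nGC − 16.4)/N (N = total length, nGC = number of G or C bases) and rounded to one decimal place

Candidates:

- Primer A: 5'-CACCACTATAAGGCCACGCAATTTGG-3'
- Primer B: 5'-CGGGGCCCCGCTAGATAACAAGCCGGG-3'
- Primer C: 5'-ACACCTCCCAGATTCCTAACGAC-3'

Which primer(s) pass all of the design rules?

Primer A (26 nt, A=8 T=5 G=5 C=8): GC 13/26 = 50.0% ✓; 3' end GG has 2 G/C ✓; longest run = 3 ✓; Tm = 64.9 + 41·(13 − 16.4)/26 = 59.5°C ✓ — passes.
Primer B (27 nt, A=6 T=2 G=10 C=9): GC 19/27 = 70.4%, outside 35.1–58.7% ✗; 3' end GG has 2 G/C ✓; longest run = 4, exceeds 3 ✗; Tm = 64.9 + 41·(19 − 16.4)/27 = 68.8°C, outside 58.0–65.6°C ✗ — fails.
Primer C (23 nt, A=7 T=4 G=2 C=10): GC 12/23 = 52.2% ✓; 3' end AC has 1 G/C ✓; longest run = 3 ✓; Tm = 64.9 + 41·(12 − 16.4)/23 = 57.1°C, outside 58.0–65.6°C ✗ — fails.

Primer A only.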